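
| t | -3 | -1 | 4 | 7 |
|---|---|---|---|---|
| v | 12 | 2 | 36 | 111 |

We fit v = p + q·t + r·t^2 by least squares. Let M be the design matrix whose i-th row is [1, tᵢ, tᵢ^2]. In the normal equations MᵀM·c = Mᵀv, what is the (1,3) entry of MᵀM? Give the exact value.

Row 1 ↔ basis 1, column 3 ↔ basis t^2, so (MᵀM)_{1,3} = Σᵢ t^2 = (1)·(9) + (1)·(1) + (1)·(16) + (1)·(49) = 75.

75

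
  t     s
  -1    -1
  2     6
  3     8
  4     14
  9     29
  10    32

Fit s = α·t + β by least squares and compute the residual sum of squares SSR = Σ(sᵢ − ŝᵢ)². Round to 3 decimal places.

Entries of MᵀM: Σt·t = 211, Σt = 27, Σ1 = 6.
And Σt·s = 674, Σs = 88.
So MᵀM·[α, β]ᵀ = Mᵀs: [[211, 27]; [27, 6]]·[α, β]ᵀ = [674, 88]ᵀ.
Determinant 211·6 − 27² = 537.
α = (674·6 − 27·88)/537 = 556/179; β = (211·88 − 27·674)/537 = 370/537.
Residuals: 761/537, -484/537, -1078/537, 476/537, 191/537, 134/537; SSR = 4202/537.

SSR = 7.825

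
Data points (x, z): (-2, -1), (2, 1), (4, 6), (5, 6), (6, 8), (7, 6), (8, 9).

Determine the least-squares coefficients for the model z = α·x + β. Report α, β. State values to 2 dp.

From the data, Σx·x = 198, Σx = 30, Σ1 = 7.
And Σx·z = 220, Σz = 35.
So AᵀA·[α, β]ᵀ = Aᵀz: [[198, 30]; [30, 7]]·[α, β]ᵀ = [220, 35]ᵀ.
Eliminating β: 7·(row 1) − 30·(row 2) gives 486·α = 7·220 − 30·35 = 490, so α = 245/243.
Then β = (35 − 30·(245/243))/7 = 55/81.

α = 1.01, β = 0.68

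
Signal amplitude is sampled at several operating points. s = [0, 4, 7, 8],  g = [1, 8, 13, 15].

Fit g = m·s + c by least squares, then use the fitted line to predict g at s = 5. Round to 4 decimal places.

The normal equations are: 129·m + 19·c = 243;  19·m + 4·c = 37.
(Σs·s = 129, Σs = 19, Σ1 = 4, Σs·g = 243, Σg = 37.)
Δ = 129·4 − 19² = 155.
m = (243·4 − 19·37)/155 = 269/155; c = (129·37 − 19·243)/155 = 156/155.
At s = 5: ĝ = (269/155)·(5) + (156/155)·(1) = 1501/155.

ĝ = 9.6839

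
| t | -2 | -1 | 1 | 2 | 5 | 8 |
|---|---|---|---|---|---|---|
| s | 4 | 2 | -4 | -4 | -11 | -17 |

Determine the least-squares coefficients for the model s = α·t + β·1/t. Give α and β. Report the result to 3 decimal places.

α = -2.112, β = -0.646

The normal system XᵀX·[α, β]ᵀ = Xᵀs is [[99, 6]; [6, 4089/1600]]·[α, β]ᵀ = [-213, -573/40]ᵀ.
det = 99·(4089/1600) − 6² = 347211/1600.
α = ((-213)·(4089/1600) − 6·(-573/40))/(347211/1600) = -81493/38579; β = (99·(-573/40) − 6·(-213))/(347211/1600) = -24920/38579.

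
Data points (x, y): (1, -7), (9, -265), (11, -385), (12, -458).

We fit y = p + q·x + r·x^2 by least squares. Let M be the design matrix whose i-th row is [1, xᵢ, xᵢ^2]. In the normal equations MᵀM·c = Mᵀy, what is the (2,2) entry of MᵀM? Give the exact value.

347

Row 2 ↔ basis x, column 2 ↔ basis x, so (MᵀM)_{2,2} = Σᵢ (x)·(x) = (1)·(1) + (9)·(9) + (11)·(11) + (12)·(12) = 347.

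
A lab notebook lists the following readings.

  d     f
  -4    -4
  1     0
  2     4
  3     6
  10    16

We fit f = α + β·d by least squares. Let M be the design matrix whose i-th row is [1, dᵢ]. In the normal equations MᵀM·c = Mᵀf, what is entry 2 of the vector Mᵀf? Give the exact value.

Entry 2 ↔ basis d, so (Mᵀf)_{2} = Σᵢ (d)·fᵢ = (-4)·(-4) + (1)·(0) + (2)·(4) + (3)·(6) + (10)·(16) = 202.

202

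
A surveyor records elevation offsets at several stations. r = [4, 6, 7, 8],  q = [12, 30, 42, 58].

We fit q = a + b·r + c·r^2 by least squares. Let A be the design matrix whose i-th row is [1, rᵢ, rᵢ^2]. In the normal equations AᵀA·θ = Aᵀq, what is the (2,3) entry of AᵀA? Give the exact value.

1135

Row 2 ↔ basis r, column 3 ↔ basis r^2, so (AᵀA)_{2,3} = Σᵢ (r)·(r^2) = (4)·(16) + (6)·(36) + (7)·(49) + (8)·(64) = 1135.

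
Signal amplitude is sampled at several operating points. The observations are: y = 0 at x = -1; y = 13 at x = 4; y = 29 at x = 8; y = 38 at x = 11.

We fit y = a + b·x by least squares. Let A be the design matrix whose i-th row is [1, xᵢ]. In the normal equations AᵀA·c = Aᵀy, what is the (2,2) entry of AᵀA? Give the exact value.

202

Row 2 ↔ basis x, column 2 ↔ basis x, so (AᵀA)_{2,2} = Σᵢ (x)·(x) = (-1)·(-1) + (4)·(4) + (8)·(8) + (11)·(11) = 202.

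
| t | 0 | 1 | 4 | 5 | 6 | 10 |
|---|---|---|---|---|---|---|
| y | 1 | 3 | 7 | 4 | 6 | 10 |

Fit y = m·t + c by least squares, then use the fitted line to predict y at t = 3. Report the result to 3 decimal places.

The normal system XᵀX·[m, c]ᵀ = Xᵀy is [[178, 26]; [26, 6]]·[m, c]ᵀ = [187, 31]ᵀ.
Δ = 178·6 − 26² = 392.
m = (187·6 − 26·31)/392 = 79/98; c = (178·31 − 26·187)/392 = 82/49.
At t = 3: ŷ = (79/98)·(3) + (82/49)·(1) = 401/98.

ŷ = 4.092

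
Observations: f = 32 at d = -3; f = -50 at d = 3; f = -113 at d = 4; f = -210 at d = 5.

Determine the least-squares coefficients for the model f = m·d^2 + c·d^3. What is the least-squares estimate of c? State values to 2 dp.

Compute the Gram sums: Σd^2·d^2 = 1043, Σd^2·d^3 = 4149, Σd^3·d^3 = 21179.
Moment sums: Σd^2·f = -7220, Σd^3·f = -35696.
MᵀM·[m, c]ᵀ = Mᵀf becomes [[1043, 4149]; [4149, 21179]]·[m, c]ᵀ = [-7220, -35696]ᵀ.
det = 1043·21179 − 4149² = 4875496.
m = ((-7220)·21179 − 4149·(-35696))/4875496 = -1202419/1218874; c = (1043·(-35696) − 4149·(-7220))/4875496 = -1818787/1218874.

c = -1.49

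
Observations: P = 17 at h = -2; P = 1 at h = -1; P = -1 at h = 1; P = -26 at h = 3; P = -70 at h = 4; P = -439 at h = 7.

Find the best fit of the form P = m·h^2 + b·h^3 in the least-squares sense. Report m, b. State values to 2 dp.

m = 1.57, b = -1.50

With design matrix X, XᵀX = [[2756, 18042]; [18042, 122540]] and XᵀP = [-22797, -155897]ᵀ.
Determinant 2756·122540 − 18042² = 12206476.
m = ((-22797)·122540 − 18042·(-155897))/12206476 = 9574647/6103238; b = (2756·(-155897) − 18042·(-22797))/12206476 = -9174329/6103238.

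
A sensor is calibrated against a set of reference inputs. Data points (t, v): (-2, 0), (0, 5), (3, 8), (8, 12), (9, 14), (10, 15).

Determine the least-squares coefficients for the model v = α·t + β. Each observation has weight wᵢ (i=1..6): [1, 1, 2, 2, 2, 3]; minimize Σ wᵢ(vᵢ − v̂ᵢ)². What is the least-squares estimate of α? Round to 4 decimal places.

α = 1.1091

The normal equations are: 612·α + 68·β = 942;  68·α + 11·β = 118.
Δ = 612·11 − 68² = 2108.
α = (942·11 − 68·118)/2108 = 1169/1054; β = (612·118 − 68·942)/2108 = 120/31.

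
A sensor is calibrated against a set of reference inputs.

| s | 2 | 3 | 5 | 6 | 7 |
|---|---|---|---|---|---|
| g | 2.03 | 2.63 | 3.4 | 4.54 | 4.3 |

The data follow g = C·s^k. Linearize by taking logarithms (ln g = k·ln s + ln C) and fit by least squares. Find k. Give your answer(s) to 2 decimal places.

k = 0.64

Taking logs, ln g = k·ln s + ln C, so regress ln g on ln s.
Sums: Σln s = 7.1389, Σ(ln s)² = 11.2747, Σln g = 5.8703, Σln s·ln g = 9.0718.
Normal system: [[11.2747, 7.1389]; [7.1389, 5]]·[k, ln C]ᵀ = [9.0718, 5.8703]ᵀ.
Slope k = (n·Σln s·ln g − Σln s·Σln g)/(n·Σ(ln s)² − (Σln s)²) = (5·9.0718 − 7.1389·5.8703)/5.4099 = 0.63802; ln C = (Σln g − k·Σln s)/n = 0.26311.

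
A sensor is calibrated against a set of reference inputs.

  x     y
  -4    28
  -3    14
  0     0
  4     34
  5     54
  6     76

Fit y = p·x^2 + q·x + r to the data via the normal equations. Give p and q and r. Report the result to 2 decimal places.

Compute the Gram sums: Σx^2·x^2 = 2514, Σx^2·x = 314, Σx^2 = 102, Σx·x = 102, Σx = 8, Σ1 = 6.
Moment sums: Σx^2·y = 5204, Σx·y = 708, Σy = 206.
So AᵀA·[p, q, r]ᵀ = Aᵀy: [[2514, 314, 102]; [314, 102, 8]; [102, 8, 6]]·[p, q, r]ᵀ = [5204, 708, 206]ᵀ.
Row-reducing yields p = 19579/9889, q = 8761/9889, r = -5002/9889.

p = 1.98, q = 0.89, r = -0.51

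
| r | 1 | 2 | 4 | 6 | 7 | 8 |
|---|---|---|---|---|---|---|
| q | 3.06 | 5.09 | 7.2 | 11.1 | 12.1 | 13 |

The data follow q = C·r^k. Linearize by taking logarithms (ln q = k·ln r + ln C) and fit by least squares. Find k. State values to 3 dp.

Taking logs, ln q = k·ln r + ln C, so regress ln q on ln r.
Σln r = 7.8966, Σ(ln r)² = 13.7233, Σln q = 12.1849, Σln r·ln q = 18.3625.
Normal system: [[13.7233, 7.8966]; [7.8966, 6]]·[k, ln C]ᵀ = [18.3625, 12.1849]ᵀ.
Δ = 13.7233·6 − (7.8966)² = 19.9843; k = (18.3625·6 − 7.8966·12.1849)/19.9843 = 0.69837, ln C = (13.7233·12.1849 − 7.8966·18.3625)/19.9843 = 1.11170.

k = 0.698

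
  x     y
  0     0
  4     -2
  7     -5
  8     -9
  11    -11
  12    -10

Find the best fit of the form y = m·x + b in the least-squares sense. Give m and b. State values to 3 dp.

m = -0.970, b = 0.623

The normal equations are: 394·m + 42·b = -356;  42·m + 6·b = -37.
(Σx·x = 394, Σx = 42, Σ1 = 6, Σx·y = -356, Σy = -37.)
Determinant 394·6 − 42² = 600.
m = ((-356)·6 − 42·(-37))/600 = -97/100; b = (394·(-37) − 42·(-356))/600 = 187/300.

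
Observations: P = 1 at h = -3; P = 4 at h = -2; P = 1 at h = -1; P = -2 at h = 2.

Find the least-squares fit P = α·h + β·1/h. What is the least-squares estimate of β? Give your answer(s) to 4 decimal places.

β = -1.0769

The normal system MᵀM·[α, β]ᵀ = MᵀP is [[18, 4]; [4, 29/18]]·[α, β]ᵀ = [-16, -13/3]ᵀ.
det = 18·(29/18) − 4² = 13.
α = ((-16)·(29/18) − 4·(-13/3))/13 = -76/117; β = (18·(-13/3) − 4·(-16))/13 = -14/13.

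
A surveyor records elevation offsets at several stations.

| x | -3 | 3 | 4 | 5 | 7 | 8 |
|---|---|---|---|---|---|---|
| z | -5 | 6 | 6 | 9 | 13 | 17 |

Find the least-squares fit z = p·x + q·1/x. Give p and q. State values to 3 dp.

p = 2.034, q = -3.486

The normal equations are: 172·p + 6·q = 329;  6·p + (254549/705600)·q = 9197/840.
Determinant 172·(254549/705600) − 6² = 4595207/176400.
p = (329·(254549/705600) − 6·(9197/840))/(4595207/176400) = 37393741/18380828; q = (172·(9197/840) − 6·329)/(4595207/176400) = -16017960/4595207.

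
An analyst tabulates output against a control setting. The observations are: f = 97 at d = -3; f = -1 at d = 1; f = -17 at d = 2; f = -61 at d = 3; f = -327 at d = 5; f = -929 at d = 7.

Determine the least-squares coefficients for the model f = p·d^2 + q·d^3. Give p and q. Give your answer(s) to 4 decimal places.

MᵀM·[p, q]ᵀ = Mᵀf reads: 3205·p + 19965·q = -53441;  19965·p + 134797·q = -363925.
Eliminating q: 134797·(row 1) − 19965·(row 2) gives 33423160·p = 134797·(-53441) − 19965·(-363925) = 62076148, so p = 15519037/8355790.
Then q = ((-363925) − 19965·(15519037/8355790))/134797 = -4971503/1671158.

p = 1.8573, q = -2.9749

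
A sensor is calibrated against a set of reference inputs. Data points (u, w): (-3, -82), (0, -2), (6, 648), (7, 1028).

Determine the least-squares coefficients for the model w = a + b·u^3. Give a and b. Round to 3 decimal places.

a = -1.305, b = 3.002

With design matrix A, AᵀA = [[4, 532]; [532, 165034]] and Aᵀw = [1592, 494786]ᵀ.
Δ = 4·165034 − 532² = 377112.
a = (1592·165034 − 532·494786)/377112 = -1079/827; b = (4·494786 − 532·1592)/377112 = 47175/15713.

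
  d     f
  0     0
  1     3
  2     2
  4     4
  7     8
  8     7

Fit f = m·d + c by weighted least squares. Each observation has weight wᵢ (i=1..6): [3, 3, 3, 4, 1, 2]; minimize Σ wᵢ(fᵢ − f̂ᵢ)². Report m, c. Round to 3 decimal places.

Forming XᵀWX = [[256, 48]; [48, 16]] and XᵀWf = [253, 53]ᵀ gives XᵀWX·[m, c]ᵀ = XᵀWf.
det = 256·16 − 48² = 1792.
m = (253·16 − 48·53)/1792 = 47/56; c = (256·53 − 48·253)/1792 = 89/112.

m = 0.839, c = 0.795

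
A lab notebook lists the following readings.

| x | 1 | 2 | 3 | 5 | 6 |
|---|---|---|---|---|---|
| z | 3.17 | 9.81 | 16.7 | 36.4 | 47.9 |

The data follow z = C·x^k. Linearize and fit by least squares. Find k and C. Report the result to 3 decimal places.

k = 1.503, C = 3.262

Taking logs, ln z = k·ln x + ln C, so regress ln z on ln x.
Over the data: Σln x = 5.1930, Σ(ln x)² = 7.4881, Σln z = 13.7162, Σln x·ln z = 17.3935.
Normal system: [[7.4881, 5.1930]; [5.1930, 5]]·[k, ln C]ᵀ = [17.3935, 13.7162]ᵀ.
Slope k = (n·Σln x·ln z − Σln x·Σln z)/(n·Σ(ln x)² − (Σln x)²) = (5·17.3935 − 5.1930·13.7162)/10.4737 = 1.50281; ln C = (Σln z − k·Σln x)/n = 1.18244, so C = exp(1.18244) = 3.26233.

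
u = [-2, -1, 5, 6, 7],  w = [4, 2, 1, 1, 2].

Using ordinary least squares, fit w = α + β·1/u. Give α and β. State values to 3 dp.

Setting ∂/∂α … = 0 gives: 5·α + (-104/105)·β = 10;  (-104/105)·α + (29507/22050)·β = -703/210.
(Σ1 = 5, Σ1/u = -104/105, Σ1/u·1/u = 29507/22050, Σw = 10, Σ1/u·w = -703/210.)
Determinant 5·(29507/22050) − (-104/105)² = 125903/22050.
α = (10·(29507/22050) − (-104/105)·(-703/210))/(125903/22050) = 221958/125903; β = (5·(-703/210) − (-104/105)·10)/(125903/22050) = -150675/125903.

α = 1.763, β = -1.197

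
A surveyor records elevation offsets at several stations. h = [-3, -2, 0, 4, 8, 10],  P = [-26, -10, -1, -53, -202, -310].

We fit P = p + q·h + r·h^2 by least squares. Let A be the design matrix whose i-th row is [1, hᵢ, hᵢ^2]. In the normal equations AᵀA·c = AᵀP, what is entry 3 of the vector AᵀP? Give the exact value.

Entry 3 ↔ basis h^2, so (AᵀP)_{3} = Σᵢ (h^2)·Pᵢ = (9)·(-26) + (4)·(-10) + (0)·(-1) + (16)·(-53) + (64)·(-202) + (100)·(-310) = -45050.

-45050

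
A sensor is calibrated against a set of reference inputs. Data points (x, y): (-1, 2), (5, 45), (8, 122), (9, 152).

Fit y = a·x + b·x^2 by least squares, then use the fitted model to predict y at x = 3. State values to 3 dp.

Compute the Gram sums: Σx·x = 171, Σx·x^2 = 1365, Σx^2·x^2 = 11283.
For Mᵀy: Σx·y = 2567, Σx^2·y = 21247.
So MᵀM·[a, b]ᵀ = Mᵀy: [[171, 1365]; [1365, 11283]]·[a, b]ᵀ = [2567, 21247]ᵀ.
Eliminating b: 11283·(row 1) − 1365·(row 2) gives 66168·a = 11283·2567 − 1365·21247 = -38694, so a = -6449/11028.
Then b = (21247 − 1365·(-6449/11028))/11283 = 21547/11028.
At x = 3: ŷ = (-6449/11028)·(3) + (21547/11028)·(9) = 14548/919.

ŷ = 15.830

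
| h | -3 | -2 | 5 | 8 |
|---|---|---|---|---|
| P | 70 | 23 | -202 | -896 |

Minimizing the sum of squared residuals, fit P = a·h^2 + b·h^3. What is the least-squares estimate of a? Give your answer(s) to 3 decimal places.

a = 1.818

Normal-equation sums: Σh^2·h^2 = 4818, Σh^2·h^3 = 35618, Σh^3·h^3 = 278562.
For MᵀP: Σh^2·P = -61672, Σh^3·P = -486076.
So MᵀM·[a, b]ᵀ = MᵀP: [[4818, 35618]; [35618, 278562]]·[a, b]ᵀ = [-61672, -486076]ᵀ.
Eliminating b: 278562·(row 1) − 35618·(row 2) gives 73469792·a = 278562·(-61672) − 35618·(-486076) = 133579304, so a = 16697413/9183724.
Then b = ((-486076) − 35618·(16697413/9183724))/278562 = -1650919/834884.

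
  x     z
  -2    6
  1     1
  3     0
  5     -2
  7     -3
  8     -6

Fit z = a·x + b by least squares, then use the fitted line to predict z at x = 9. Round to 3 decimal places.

ẑ = -6.299

From the data, Σx·x = 152, Σx = 22, Σ1 = 6.
For Aᵀz: Σx·z = -90, Σz = -4.
Determinant 152·6 − 22² = 428.
a = ((-90)·6 − 22·(-4))/428 = -113/107; b = (152·(-4) − 22·(-90))/428 = 343/107.
At x = 9: ẑ = (-113/107)·(9) + (343/107)·(1) = -674/107.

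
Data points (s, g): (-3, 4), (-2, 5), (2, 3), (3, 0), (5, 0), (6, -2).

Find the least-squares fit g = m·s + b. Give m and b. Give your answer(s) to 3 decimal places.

Compute the Gram sums: Σs·s = 87, Σs = 11, Σ1 = 6.
And Σs·g = -28, Σg = 10.
So XᵀX·[m, b]ᵀ = Xᵀg: [[87, 11]; [11, 6]]·[m, b]ᵀ = [-28, 10]ᵀ.
det = 87·6 − 11² = 401.
m = ((-28)·6 − 11·10)/401 = -278/401; b = (87·10 − 11·(-28))/401 = 1178/401.

m = -0.693, b = 2.938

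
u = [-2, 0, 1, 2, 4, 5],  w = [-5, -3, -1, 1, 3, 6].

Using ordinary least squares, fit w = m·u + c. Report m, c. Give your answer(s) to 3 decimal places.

m = 1.540, c = -2.400

The normal system XᵀX·[m, c]ᵀ = Xᵀw is [[50, 10]; [10, 6]]·[m, c]ᵀ = [53, 1]ᵀ.
Eliminating c: 6·(row 1) − 10·(row 2) gives 200·m = 6·53 − 10·1 = 308, so m = 77/50.
Then c = (1 − 10·(77/50))/6 = -12/5.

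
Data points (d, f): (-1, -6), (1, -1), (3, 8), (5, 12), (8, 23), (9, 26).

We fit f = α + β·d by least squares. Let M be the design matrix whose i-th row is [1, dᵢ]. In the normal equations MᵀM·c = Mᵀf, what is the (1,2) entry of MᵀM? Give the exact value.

Row 1 ↔ basis 1, column 2 ↔ basis d, so (MᵀM)_{1,2} = Σᵢ d = (1)·(-1) + (1)·(1) + (1)·(3) + (1)·(5) + (1)·(8) + (1)·(9) = 25.

25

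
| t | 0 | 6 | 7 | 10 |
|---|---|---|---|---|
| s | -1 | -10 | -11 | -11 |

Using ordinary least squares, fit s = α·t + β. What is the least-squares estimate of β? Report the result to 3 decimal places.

MᵀM·[α, β]ᵀ = Mᵀs reads: 185·α + 23·β = -247;  23·α + 4·β = -33.
(Σt·t = 185, Σt = 23, Σ1 = 4, Σt·s = -247, Σs = -33.)
Δ = 185·4 − 23² = 211.
α = ((-247)·4 − 23·(-33))/211 = -229/211; β = (185·(-33) − 23·(-247))/211 = -424/211.

β = -2.009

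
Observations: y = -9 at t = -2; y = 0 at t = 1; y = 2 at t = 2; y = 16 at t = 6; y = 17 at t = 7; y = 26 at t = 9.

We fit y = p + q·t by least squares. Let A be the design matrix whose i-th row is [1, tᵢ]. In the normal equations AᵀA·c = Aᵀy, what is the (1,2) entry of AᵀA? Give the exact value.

23

Row 1 ↔ basis 1, column 2 ↔ basis t, so (AᵀA)_{1,2} = Σᵢ t = (1)·(-2) + (1)·(1) + (1)·(2) + (1)·(6) + (1)·(7) + (1)·(9) = 23.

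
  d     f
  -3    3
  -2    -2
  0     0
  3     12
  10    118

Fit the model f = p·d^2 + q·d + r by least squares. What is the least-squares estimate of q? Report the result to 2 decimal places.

Normal-equation sums: Σd^2·d^2 = 10178, Σd^2·d = 992, Σd^2 = 122, Σd·d = 122, Σd = 8, Σ1 = 5.
Right-hand side: Σd^2·f = 11927, Σd·f = 1211, Σf = 131.
So XᵀX·[p, q, r]ᵀ = Xᵀf: [[10178, 992, 122]; [992, 122, 8]; [122, 8, 5]]·[p, q, r]ᵀ = [11927, 1211, 131]ᵀ.
Inverting the 3×3 Gram matrix, [p, q, r]ᵀ = [14395/14026, 23587/14026, -10748/7013]ᵀ.

q = 1.68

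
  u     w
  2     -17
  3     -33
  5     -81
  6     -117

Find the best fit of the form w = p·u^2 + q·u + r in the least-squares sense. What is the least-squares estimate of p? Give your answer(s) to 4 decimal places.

With design matrix X, XᵀX = [[2018, 376, 74]; [376, 74, 16]; [74, 16, 4]] and Xᵀw = [-6602, -1240, -248]ᵀ.
Solving the 3×3 system (Gaussian elimination) gives p = -10/3, q = 28/15, r = -39/5.

p = -3.3333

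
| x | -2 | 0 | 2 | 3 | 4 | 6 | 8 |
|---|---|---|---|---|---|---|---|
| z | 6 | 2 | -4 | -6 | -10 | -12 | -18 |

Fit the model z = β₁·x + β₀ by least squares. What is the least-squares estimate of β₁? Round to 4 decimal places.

β₁ = -2.4000

The normal equations are: 133·β₁ + 21·β₀ = -294;  21·β₁ + 7·β₀ = -42.
(Σx·x = 133, Σx = 21, Σ1 = 7, Σx·z = -294, Σz = -42.)
Eliminating β₀: 7·(row 1) − 21·(row 2) gives 490·β₁ = 7·(-294) − 21·(-42) = -1176, so β₁ = -12/5.
Then β₀ = ((-42) − 21·(-12/5))/7 = 6/5.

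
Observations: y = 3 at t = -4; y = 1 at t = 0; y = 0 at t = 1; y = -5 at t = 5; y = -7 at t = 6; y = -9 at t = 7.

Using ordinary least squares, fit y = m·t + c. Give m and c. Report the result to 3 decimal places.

The normal equations are: 127·m + 15·c = -142;  15·m + 6·c = -17.
(Σt·t = 127, Σt = 15, Σ1 = 6, Σt·y = -142, Σy = -17.)
Eliminating c: 6·(row 1) − 15·(row 2) gives 537·m = 6·(-142) − 15·(-17) = -597, so m = -199/179.
Then c = ((-17) − 15·(-199/179))/6 = -29/537.

m = -1.112, c = -0.054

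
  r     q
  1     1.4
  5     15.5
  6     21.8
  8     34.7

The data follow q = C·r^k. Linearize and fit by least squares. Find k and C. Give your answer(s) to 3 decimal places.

k = 1.533, C = 1.385

Linearized form: ln q = k·ln r + ln C. From the 4 transformed points,
Σln r = 5.4806, Σ(ln r)² = 10.1248, Σln q = 9.7060, Σln r·ln q = 17.3085.
Normal system: [[10.1248, 5.4806]; [5.4806, 4]]·[k, ln C]ᵀ = [17.3085, 9.7060]ᵀ.
Slope k = (n·Σln r·ln q − Σln r·Σln q)/(n·Σ(ln r)² − (Σln r)²) = (4·17.3085 − 5.4806·9.7060)/10.4617 = 1.53313; ln C = (Σln q − k·Σln r)/n = 0.32586, so C = exp(0.32586) = 1.38522.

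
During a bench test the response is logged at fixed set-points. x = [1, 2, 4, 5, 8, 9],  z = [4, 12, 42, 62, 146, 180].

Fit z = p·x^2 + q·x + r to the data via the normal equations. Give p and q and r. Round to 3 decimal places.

MᵀM·[p, q, r]ᵀ = Mᵀz reads: 11555·p + 1439·q + 191·r = 26198;  1439·p + 191·q + 29·r = 3294;  191·p + 29·q + 6·r = 446.
(Σx^2·x^2 = 11555, Σx^2·x = 1439, Σx^2 = 191, Σx·x = 191, Σx = 29, Σ1 = 6, Σx^2·z = 26198, Σx·z = 3294, Σz = 446.)
Inverting the 3×3 Gram matrix, [p, q, r]ᵀ = [3424/1833, 6302/1833, -1068/611]ᵀ.

p = 1.868, q = 3.438, r = -1.748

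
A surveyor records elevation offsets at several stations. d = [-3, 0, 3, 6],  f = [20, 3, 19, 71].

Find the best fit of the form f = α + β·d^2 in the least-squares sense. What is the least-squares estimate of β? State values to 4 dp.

Normal-equation sums: Σ1 = 4, Σd^2 = 54, Σd^2·d^2 = 1458.
For Xᵀf: Σf = 113, Σd^2·f = 2907.
So XᵀX·[α, β]ᵀ = Xᵀf: [[4, 54]; [54, 1458]]·[α, β]ᵀ = [113, 2907]ᵀ.
Determinant 4·1458 − 54² = 2916.
α = (113·1458 − 54·2907)/2916 = 8/3; β = (4·2907 − 54·113)/2916 = 307/162.

β = 1.8951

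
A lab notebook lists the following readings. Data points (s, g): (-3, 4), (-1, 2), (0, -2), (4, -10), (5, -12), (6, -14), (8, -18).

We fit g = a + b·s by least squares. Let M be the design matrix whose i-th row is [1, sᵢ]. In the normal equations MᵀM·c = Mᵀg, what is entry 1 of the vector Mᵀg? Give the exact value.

-50

Entry 1 ↔ basis 1, so (Mᵀg)_{1} = Σᵢ gᵢ = (1)·(4) + (1)·(2) + (1)·(-2) + (1)·(-10) + (1)·(-12) + (1)·(-14) + (1)·(-18) = -50.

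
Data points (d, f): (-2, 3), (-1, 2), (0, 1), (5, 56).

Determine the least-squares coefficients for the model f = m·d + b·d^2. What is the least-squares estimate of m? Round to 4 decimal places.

Sums needed: Σd·d = 30, Σd·d^2 = 116, Σd^2·d^2 = 642.
Right-hand side: Σd·f = 272, Σd^2·f = 1414.
So MᵀM·[m, b]ᵀ = Mᵀf: [[30, 116]; [116, 642]]·[m, b]ᵀ = [272, 1414]ᵀ.
Eliminating b: 642·(row 1) − 116·(row 2) gives 5804·m = 642·272 − 116·1414 = 10600, so m = 2650/1451.
Then b = (1414 − 116·(2650/1451))/642 = 2717/1451.

m = 1.8263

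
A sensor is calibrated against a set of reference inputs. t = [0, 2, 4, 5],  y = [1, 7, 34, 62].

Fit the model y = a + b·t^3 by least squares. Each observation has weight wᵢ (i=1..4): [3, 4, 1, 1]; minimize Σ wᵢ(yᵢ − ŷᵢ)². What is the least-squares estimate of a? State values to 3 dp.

a = 2.245

Normal-equation sums: Σwᵢ·1 = 9, Σwᵢ·t^3 = 221, Σwᵢ·t^3·t^3 = 19977.
Right-hand side: Σwᵢ·y = 127, Σwᵢ·t^3·y = 10150.
Normal equations: [[9, 221]; [221, 19977]]·[a, b]ᵀ = [127, 10150]ᵀ.
Eliminating b: 19977·(row 1) − 221·(row 2) gives 130952·a = 19977·127 − 221·10150 = 293929, so a = 293929/130952.
Then b = (10150 − 221·(293929/130952))/19977 = 63283/130952.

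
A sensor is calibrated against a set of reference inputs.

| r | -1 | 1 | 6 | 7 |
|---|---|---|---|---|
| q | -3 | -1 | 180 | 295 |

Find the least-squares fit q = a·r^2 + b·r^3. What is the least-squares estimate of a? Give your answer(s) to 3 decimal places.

AᵀA·[a, b]ᵀ = Aᵀq reads: 3699·a + 24583·b = 20931;  24583·a + 164307·b = 140067.
(Σr^2·r^2 = 3699, Σr^2·r^3 = 24583, Σr^3·r^3 = 164307, Σr^2·q = 20931, Σr^3·q = 140067.)
Eliminating b: 164307·(row 1) − 24583·(row 2) gives 3447704·a = 164307·20931 − 24583·140067 = -4157244, so a = -79947/66302.
Then b = (140067 − 24583·(-79947/66302))/164307 = 890265/861926.

a = -1.206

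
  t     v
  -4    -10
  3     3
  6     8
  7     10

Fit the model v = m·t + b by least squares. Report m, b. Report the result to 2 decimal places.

m = 1.81, b = -2.68

Sums needed: Σt·t = 110, Σt = 12, Σ1 = 4.
Right-hand side: Σt·v = 167, Σv = 11.
Normal equations: [[110, 12]; [12, 4]]·[m, b]ᵀ = [167, 11]ᵀ.
Eliminating b: 4·(row 1) − 12·(row 2) gives 296·m = 4·167 − 12·11 = 536, so m = 67/37.
Then b = (11 − 12·(67/37))/4 = -397/148.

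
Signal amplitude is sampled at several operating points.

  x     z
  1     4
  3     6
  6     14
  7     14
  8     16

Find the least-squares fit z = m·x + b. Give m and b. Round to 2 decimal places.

Forming MᵀM = [[159, 25]; [25, 5]] and Mᵀz = [332, 54]ᵀ gives MᵀM·[m, b]ᵀ = Mᵀz.
Δ = 159·5 − 25² = 170.
m = (332·5 − 25·54)/170 = 31/17; b = (159·54 − 25·332)/170 = 143/85.

m = 1.82, b = 1.68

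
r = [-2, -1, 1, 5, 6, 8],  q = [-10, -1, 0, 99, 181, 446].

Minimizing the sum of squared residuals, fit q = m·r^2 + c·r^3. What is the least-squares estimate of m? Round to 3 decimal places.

From the data, Σr^2·r^2 = 6035, Σr^2·r^3 = 43637, Σr^3·r^3 = 324491.
Right-hand side: Σr^2·q = 37494, Σr^3·q = 279904.
det = 6035·324491 − 43637² = 54115416.
m = (37494·324491 − 43637·279904)/54115416 = -23852647/27057708; c = (6035·279904 − 43637·37494)/54115416 = 26547481/27057708.

m = -0.882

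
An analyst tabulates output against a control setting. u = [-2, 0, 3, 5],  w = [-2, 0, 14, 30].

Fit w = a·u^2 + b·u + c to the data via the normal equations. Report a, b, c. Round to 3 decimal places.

a = 0.700, b = 2.486, c = 0.121

Normal-equation sums: Σu^2·u^2 = 722, Σu^2·u = 144, Σu^2 = 38, Σu·u = 38, Σu = 6, Σ1 = 4.
Moment sums: Σu^2·w = 868, Σu·w = 196, Σw = 42.
XᵀX·[a, b, c]ᵀ = Xᵀw becomes [[722, 144, 38]; [144, 38, 6]; [38, 6, 4]]·[a, b, c]ᵀ = [868, 196, 42]ᵀ.
Row-reducing yields a = 7/10, b = 721/290, c = 7/58.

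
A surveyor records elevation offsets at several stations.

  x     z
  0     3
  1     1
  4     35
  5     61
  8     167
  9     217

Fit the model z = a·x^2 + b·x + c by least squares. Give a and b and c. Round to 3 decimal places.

Compute the Gram sums: Σx^2·x^2 = 11539, Σx^2·x = 1431, Σx^2 = 187, Σx·x = 187, Σx = 27, Σ1 = 6.
Right-hand side: Σx^2·z = 30351, Σx·z = 3735, Σz = 484.
Normal equations: [[11539, 1431, 187]; [1431, 187, 27]; [187, 27, 6]]·[a, b, c]ᵀ = [30351, 3735, 484]ᵀ.
Row-reducing yields a = 235/76, b = -40401/9956, c = 6364/2489.

a = 3.092, b = -4.058, c = 2.557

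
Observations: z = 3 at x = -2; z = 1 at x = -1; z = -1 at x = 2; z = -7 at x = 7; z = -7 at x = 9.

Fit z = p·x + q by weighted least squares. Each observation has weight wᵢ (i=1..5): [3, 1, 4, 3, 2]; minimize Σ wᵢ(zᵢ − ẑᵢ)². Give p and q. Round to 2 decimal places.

Compute the Gram sums: Σwᵢ·x·x = 338, Σwᵢ·x = 40, Σwᵢ·1 = 13.
Moment sums: Σwᵢ·x·z = -300, Σwᵢ·z = -29.
Δ = 338·13 − 40² = 2794.
p = ((-300)·13 − 40·(-29))/2794 = -1370/1397; q = (338·(-29) − 40·(-300))/2794 = 1099/1397.

p = -0.98, q = 0.79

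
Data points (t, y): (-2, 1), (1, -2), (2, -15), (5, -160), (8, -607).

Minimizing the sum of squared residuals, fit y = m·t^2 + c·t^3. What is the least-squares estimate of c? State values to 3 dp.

c = -1.011

With design matrix M, MᵀM = [[4754, 35894]; [35894, 277898]] and Mᵀy = [-42906, -330914]ᵀ.
Determinant 4754·277898 − 35894² = 32747856.
m = ((-42906)·277898 − 35894·(-330914))/32747856 = -5708059/4093482; c = (4754·(-330914) − 35894·(-42906))/32747856 = -4137149/4093482.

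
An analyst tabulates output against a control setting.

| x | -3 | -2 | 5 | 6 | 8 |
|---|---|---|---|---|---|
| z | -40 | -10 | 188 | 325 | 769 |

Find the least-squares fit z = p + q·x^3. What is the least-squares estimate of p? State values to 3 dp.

p = 1.049

Normal-equation sums: Σ1 = 5, Σx^3 = 818, Σx^3·x^3 = 325218.
Right-hand side: Σz = 1232, Σx^3·z = 488588.
Normal equations: [[5, 818]; [818, 325218]]·[p, q]ᵀ = [1232, 488588]ᵀ.
Determinant 5·325218 − 818² = 956966.
p = (1232·325218 − 818·488588)/956966 = 501796/478483; q = (5·488588 − 818·1232)/956966 = 717582/478483.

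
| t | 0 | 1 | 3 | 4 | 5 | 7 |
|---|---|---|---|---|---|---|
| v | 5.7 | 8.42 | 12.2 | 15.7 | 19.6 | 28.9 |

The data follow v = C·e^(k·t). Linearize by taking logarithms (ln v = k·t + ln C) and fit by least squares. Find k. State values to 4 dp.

Taking logs, ln v = k·t + ln C, so regress ln v on t.
Σt = 20.0000, Σ(t)² = 100.0000, Σln v = 15.4655, Σt·ln v = 59.0741.
Equations: 100.0000·k + 20.0000·ln C = 59.0741;  20.0000·k + 6·ln C = 15.4655.
Slope k = (n·Σt·ln v − Σt·Σln v)/(n·Σ(t)² − (Σt)²) = (6·59.0741 − 20.0000·15.4655)/200.0000 = 0.22567; ln C = (Σln v − k·Σt)/n = 1.82536.

k = 0.2257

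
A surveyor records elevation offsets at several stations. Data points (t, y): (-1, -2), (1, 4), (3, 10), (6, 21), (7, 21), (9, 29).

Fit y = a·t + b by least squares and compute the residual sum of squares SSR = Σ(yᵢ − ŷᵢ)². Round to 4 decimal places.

Normal-equation sums: Σt·t = 177, Σt = 25, Σ1 = 6.
And Σt·y = 570, Σy = 83.
Normal equations: [[177, 25]; [25, 6]]·[a, b]ᵀ = [570, 83]ᵀ.
Eliminating b: 6·(row 1) − 25·(row 2) gives 437·a = 6·570 − 25·83 = 1345, so a = 1345/437.
Then b = (83 − 25·(1345/437))/6 = 441/437.
Residuals: 30/437, -2/23, -106/437, 666/437, -679/437, 127/437; SSR = 2138/437.

SSR = 4.8924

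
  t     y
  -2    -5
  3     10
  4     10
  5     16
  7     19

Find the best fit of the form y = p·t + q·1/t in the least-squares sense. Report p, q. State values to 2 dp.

p = 2.84, q = 0.10

The normal equations are: 103·p + 5·q = 293;  5·p + (85381/176400)·q = 1496/105.
(Σt·t = 103, Σt·1/t = 5, Σ1/t·1/t = 85381/176400, Σt·y = 293, Σ1/t·y = 1496/105.)
Δ = 103·(85381/176400) − 5² = 4384243/176400.
p = (293·(85381/176400) − 5·(1496/105))/(4384243/176400) = 12450233/4384243; q = (103·(1496/105) − 5·293)/(4384243/176400) = 441840/4384243.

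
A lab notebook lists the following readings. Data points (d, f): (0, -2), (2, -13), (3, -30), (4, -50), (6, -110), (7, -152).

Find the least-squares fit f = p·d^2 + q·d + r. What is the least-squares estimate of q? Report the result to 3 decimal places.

q = 0.399

The normal equations are: 4050·p + 658·q + 114·r = -12530;  658·p + 114·q + 22·r = -2040;  114·p + 22·q + 6·r = -357.
Inverting the 3×3 Gram matrix, [p, q, r]ᵀ = [-2419/780, 519/1300, -3977/1950]ᵀ.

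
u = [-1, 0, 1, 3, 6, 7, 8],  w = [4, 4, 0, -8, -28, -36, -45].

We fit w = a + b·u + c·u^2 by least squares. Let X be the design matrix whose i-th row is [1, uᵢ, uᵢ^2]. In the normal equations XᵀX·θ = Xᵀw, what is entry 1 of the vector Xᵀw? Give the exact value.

Entry 1 ↔ basis 1, so (Xᵀw)_{1} = Σᵢ wᵢ = (1)·(4) + (1)·(4) + (1)·(0) + (1)·(-8) + (1)·(-28) + (1)·(-36) + (1)·(-45) = -109.

-109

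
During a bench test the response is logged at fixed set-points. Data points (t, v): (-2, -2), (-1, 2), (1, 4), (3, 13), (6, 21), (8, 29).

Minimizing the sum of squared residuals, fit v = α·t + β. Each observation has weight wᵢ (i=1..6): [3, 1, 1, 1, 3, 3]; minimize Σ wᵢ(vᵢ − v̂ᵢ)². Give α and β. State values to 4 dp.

α = 3.0433, β = 3.6926

From the data, Σwᵢ·t·t = 323, Σwᵢ·t = 39, Σwᵢ·1 = 12.
For AᵀWv: Σwᵢ·t·v = 1127, Σwᵢ·v = 163.
AᵀWA·[α, β]ᵀ = AᵀWv becomes [[323, 39]; [39, 12]]·[α, β]ᵀ = [1127, 163]ᵀ.
Δ = 323·12 − 39² = 2355.
α = (1127·12 − 39·163)/2355 = 2389/785; β = (323·163 − 39·1127)/2355 = 8696/2355.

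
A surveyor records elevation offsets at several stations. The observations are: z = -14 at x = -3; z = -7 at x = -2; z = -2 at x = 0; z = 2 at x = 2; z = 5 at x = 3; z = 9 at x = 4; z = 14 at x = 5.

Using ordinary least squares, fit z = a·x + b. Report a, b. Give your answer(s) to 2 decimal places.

The normal system MᵀM·[a, b]ᵀ = Mᵀz is [[67, 9]; [9, 7]]·[a, b]ᵀ = [181, 7]ᵀ.
Eliminating b: 7·(row 1) − 9·(row 2) gives 388·a = 7·181 − 9·7 = 1204, so a = 301/97.
Then b = (7 − 9·(301/97))/7 = -290/97.

a = 3.10, b = -2.99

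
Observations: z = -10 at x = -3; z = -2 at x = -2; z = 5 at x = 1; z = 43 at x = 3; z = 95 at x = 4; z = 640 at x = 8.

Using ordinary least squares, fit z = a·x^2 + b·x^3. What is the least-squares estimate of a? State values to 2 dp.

a = 1.85

Compute the Gram sums: Σx^2·x^2 = 4531, Σx^2·x^3 = 33761, Σx^3·x^3 = 267763.
Moment sums: Σx^2·z = 42774, Σx^3·z = 335212.
Eliminating b: 267763·(row 1) − 33761·(row 2) gives 73429032·a = 267763·42774 − 33761·335212 = 136202230, so a = 68101115/36714516.
Then b = (335212 − 33761·(68101115/36714516))/267763 = 37376279/36714516.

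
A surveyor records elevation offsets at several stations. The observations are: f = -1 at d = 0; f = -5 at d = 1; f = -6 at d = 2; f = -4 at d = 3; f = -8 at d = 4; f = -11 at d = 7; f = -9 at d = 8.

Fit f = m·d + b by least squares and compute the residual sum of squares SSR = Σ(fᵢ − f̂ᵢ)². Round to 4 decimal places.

SSR = 15.4149

Normal-equation sums: Σd·d = 143, Σd = 25, Σ1 = 7.
For Aᵀf: Σd·f = -210, Σf = -44.
AᵀA·[m, b]ᵀ = Aᵀf becomes [[143, 25]; [25, 7]]·[m, b]ᵀ = [-210, -44]ᵀ.
det = 143·7 − 25² = 376.
m = ((-210)·7 − 25·(-44))/376 = -185/188; b = (143·(-44) − 25·(-210))/376 = -521/188.
Residuals: 333/188, -117/94, -237/188, 81/47, -243/188, -63/47, 309/188; SSR = 1449/94.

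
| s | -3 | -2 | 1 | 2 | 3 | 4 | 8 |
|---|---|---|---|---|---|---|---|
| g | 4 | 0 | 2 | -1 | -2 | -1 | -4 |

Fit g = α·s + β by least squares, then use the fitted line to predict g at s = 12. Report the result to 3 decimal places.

Entries of MᵀM: Σs·s = 107, Σs = 13, Σ1 = 7.
For Mᵀg: Σs·g = -54, Σg = -2.
Normal equations: [[107, 13]; [13, 7]]·[α, β]ᵀ = [-54, -2]ᵀ.
Δ = 107·7 − 13² = 580.
α = ((-54)·7 − 13·(-2))/580 = -88/145; β = (107·(-2) − 13·(-54))/580 = 122/145.
At s = 12: ĝ = (-88/145)·(12) + (122/145)·(1) = -934/145.

ĝ = -6.441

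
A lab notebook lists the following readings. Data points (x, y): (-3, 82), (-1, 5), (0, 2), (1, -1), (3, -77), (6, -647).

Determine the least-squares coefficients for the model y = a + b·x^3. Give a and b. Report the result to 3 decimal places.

Entries of AᵀA: Σ1 = 6, Σx^3 = 216, Σx^3·x^3 = 48116.
Moment sums: Σy = -636, Σx^3·y = -144051.
Normal equations: [[6, 216]; [216, 48116]]·[a, b]ᵀ = [-636, -144051]ᵀ.
Determinant 6·48116 − 216² = 242040.
a = ((-636)·48116 − 216·(-144051))/242040 = 4277/2017; b = (6·(-144051) − 216·(-636))/242040 = -24231/8068.

a = 2.120, b = -3.003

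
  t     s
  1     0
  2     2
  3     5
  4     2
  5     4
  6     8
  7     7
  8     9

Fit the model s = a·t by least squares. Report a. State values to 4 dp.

a = 1.0588

The normal equations are: 204·a = 216.
Hence a = 216 / 204 ≈ 1.05882.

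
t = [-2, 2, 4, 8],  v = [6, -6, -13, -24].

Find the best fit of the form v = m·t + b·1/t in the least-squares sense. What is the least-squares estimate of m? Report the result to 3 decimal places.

m = -3.038

With design matrix M, MᵀM = [[88, 4]; [4, 37/64]] and Mᵀv = [-268, -49/4]ᵀ.
det = 88·(37/64) − 4² = 279/8.
m = ((-268)·(37/64) − 4·(-49/4))/(279/8) = -565/186; b = (88·(-49/4) − 4·(-268))/(279/8) = -16/93.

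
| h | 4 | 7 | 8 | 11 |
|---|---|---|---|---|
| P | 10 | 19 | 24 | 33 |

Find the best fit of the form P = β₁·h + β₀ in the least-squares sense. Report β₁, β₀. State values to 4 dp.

β₁ = 3.3200, β₀ = -3.4000

Normal-equation sums: Σh·h = 250, Σh = 30, Σ1 = 4.
Right-hand side: Σh·P = 728, ΣP = 86.
MᵀM·[β₁, β₀]ᵀ = MᵀP becomes [[250, 30]; [30, 4]]·[β₁, β₀]ᵀ = [728, 86]ᵀ.
det = 250·4 − 30² = 100.
β₁ = (728·4 − 30·86)/100 = 83/25; β₀ = (250·86 − 30·728)/100 = -17/5.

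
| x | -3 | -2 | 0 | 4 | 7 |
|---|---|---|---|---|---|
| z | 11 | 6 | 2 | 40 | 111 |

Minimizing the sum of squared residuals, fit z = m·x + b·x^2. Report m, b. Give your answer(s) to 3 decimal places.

m = 1.955, b = 1.988

Sums needed: Σx·x = 78, Σx·x^2 = 372, Σx^2·x^2 = 2754.
For Mᵀz: Σx·z = 892, Σx^2·z = 6202.
Normal equations: [[78, 372]; [372, 2754]]·[m, b]ᵀ = [892, 6202]ᵀ.
Eliminating b: 2754·(row 1) − 372·(row 2) gives 76428·m = 2754·892 − 372·6202 = 149424, so m = 1132/579.
Then b = (6202 − 372·(1132/579))/2754 = 1151/579.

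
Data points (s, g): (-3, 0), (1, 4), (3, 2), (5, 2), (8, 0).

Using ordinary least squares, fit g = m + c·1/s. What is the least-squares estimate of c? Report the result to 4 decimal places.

MᵀM·[m, c]ᵀ = Mᵀg reads: 5·m + (53/40)·c = 8;  (53/40)·m + (18401/14400)·c = 76/15.
(Σ1 = 5, Σ1/s = 53/40, Σ1/s·1/s = 18401/14400, Σg = 8, Σ1/s·g = 76/15.)
det = 5·(18401/14400) − (53/40)² = 16681/3600.
m = (8·(18401/14400) − (53/40)·(76/15))/(16681/3600) = 12634/16681; c = (5·(76/15) − (53/40)·8)/(16681/3600) = 53040/16681.

c = 3.1797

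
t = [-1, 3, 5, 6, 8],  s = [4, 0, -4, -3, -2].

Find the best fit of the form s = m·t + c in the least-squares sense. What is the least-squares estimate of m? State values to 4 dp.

m = -0.7906

With design matrix A, AᵀA = [[135, 21]; [21, 5]] and Aᵀs = [-58, -5]ᵀ.
Eliminating c: 5·(row 1) − 21·(row 2) gives 234·m = 5·(-58) − 21·(-5) = -185, so m = -185/234.
Then c = ((-5) − 21·(-185/234))/5 = 181/78.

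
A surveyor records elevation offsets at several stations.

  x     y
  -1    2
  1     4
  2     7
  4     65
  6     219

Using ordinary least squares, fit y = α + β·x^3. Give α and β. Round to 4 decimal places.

The normal equations are: 5·α + 288·β = 297;  288·α + 50818·β = 51522.
Eliminating β: 50818·(row 1) − 288·(row 2) gives 171146·α = 50818·297 − 288·51522 = 254610, so α = 127305/85573.
Then β = (51522 − 288·(127305/85573))/50818 = 86037/85573.

α = 1.4877, β = 1.0054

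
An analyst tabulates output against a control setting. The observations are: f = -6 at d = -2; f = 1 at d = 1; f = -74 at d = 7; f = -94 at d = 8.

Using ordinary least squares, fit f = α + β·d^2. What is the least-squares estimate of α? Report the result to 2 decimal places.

α = 1.12

Compute the Gram sums: Σ1 = 4, Σd^2 = 118, Σd^2·d^2 = 6514.
And Σf = -173, Σd^2·f = -9665.
So AᵀA·[α, β]ᵀ = Aᵀf: [[4, 118]; [118, 6514]]·[α, β]ᵀ = [-173, -9665]ᵀ.
Δ = 4·6514 − 118² = 12132.
α = ((-173)·6514 − 118·(-9665))/12132 = 1129/1011; β = (4·(-9665) − 118·(-173))/12132 = -3041/2022.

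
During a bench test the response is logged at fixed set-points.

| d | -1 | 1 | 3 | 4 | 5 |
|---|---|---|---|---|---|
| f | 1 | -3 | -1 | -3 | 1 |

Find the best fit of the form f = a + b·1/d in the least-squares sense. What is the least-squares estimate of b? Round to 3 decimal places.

b = -1.961

Compute the Gram sums: Σ1 = 5, Σ1/d = 47/60, Σ1/d·1/d = 7969/3600.
Right-hand side: Σf = -5, Σ1/d·f = -293/60.
AᵀA·[a, b]ᵀ = Aᵀf becomes [[5, 47/60]; [47/60, 7969/3600]]·[a, b]ᵀ = [-5, -293/60]ᵀ.
Eliminating b: (7969/3600)·(row 1) − (47/60)·(row 2) gives (9409/900)·a = (7969/3600)·(-5) − (47/60)·(-293/60) = -13037/1800, so a = -13037/18818.
Then b = ((-293/60) − (47/60)·(-13037/18818))/(7969/3600) = -18450/9409.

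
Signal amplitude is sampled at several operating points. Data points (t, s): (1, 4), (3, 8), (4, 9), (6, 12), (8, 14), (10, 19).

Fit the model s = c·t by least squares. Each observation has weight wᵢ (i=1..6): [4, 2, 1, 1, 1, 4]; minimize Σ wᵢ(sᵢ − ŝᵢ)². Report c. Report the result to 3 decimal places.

c = 1.941

Sums needed: Σwᵢ·t·t = 538.
Right-hand side: Σwᵢ·t·s = 1044.
c = 1044/538 = 1.94052.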